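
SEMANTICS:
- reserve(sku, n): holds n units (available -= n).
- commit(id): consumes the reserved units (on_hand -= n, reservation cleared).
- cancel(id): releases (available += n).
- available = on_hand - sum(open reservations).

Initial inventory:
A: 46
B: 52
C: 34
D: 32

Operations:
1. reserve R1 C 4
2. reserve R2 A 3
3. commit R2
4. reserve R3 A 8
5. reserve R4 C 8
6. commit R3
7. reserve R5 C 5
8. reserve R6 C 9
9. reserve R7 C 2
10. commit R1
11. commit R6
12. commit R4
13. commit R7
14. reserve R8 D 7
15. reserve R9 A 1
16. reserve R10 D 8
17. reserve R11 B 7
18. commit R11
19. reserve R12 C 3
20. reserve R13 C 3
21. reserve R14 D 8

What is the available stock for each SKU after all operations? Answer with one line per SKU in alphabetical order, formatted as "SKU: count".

Step 1: reserve R1 C 4 -> on_hand[A=46 B=52 C=34 D=32] avail[A=46 B=52 C=30 D=32] open={R1}
Step 2: reserve R2 A 3 -> on_hand[A=46 B=52 C=34 D=32] avail[A=43 B=52 C=30 D=32] open={R1,R2}
Step 3: commit R2 -> on_hand[A=43 B=52 C=34 D=32] avail[A=43 B=52 C=30 D=32] open={R1}
Step 4: reserve R3 A 8 -> on_hand[A=43 B=52 C=34 D=32] avail[A=35 B=52 C=30 D=32] open={R1,R3}
Step 5: reserve R4 C 8 -> on_hand[A=43 B=52 C=34 D=32] avail[A=35 B=52 C=22 D=32] open={R1,R3,R4}
Step 6: commit R3 -> on_hand[A=35 B=52 C=34 D=32] avail[A=35 B=52 C=22 D=32] open={R1,R4}
Step 7: reserve R5 C 5 -> on_hand[A=35 B=52 C=34 D=32] avail[A=35 B=52 C=17 D=32] open={R1,R4,R5}
Step 8: reserve R6 C 9 -> on_hand[A=35 B=52 C=34 D=32] avail[A=35 B=52 C=8 D=32] open={R1,R4,R5,R6}
Step 9: reserve R7 C 2 -> on_hand[A=35 B=52 C=34 D=32] avail[A=35 B=52 C=6 D=32] open={R1,R4,R5,R6,R7}
Step 10: commit R1 -> on_hand[A=35 B=52 C=30 D=32] avail[A=35 B=52 C=6 D=32] open={R4,R5,R6,R7}
Step 11: commit R6 -> on_hand[A=35 B=52 C=21 D=32] avail[A=35 B=52 C=6 D=32] open={R4,R5,R7}
Step 12: commit R4 -> on_hand[A=35 B=52 C=13 D=32] avail[A=35 B=52 C=6 D=32] open={R5,R7}
Step 13: commit R7 -> on_hand[A=35 B=52 C=11 D=32] avail[A=35 B=52 C=6 D=32] open={R5}
Step 14: reserve R8 D 7 -> on_hand[A=35 B=52 C=11 D=32] avail[A=35 B=52 C=6 D=25] open={R5,R8}
Step 15: reserve R9 A 1 -> on_hand[A=35 B=52 C=11 D=32] avail[A=34 B=52 C=6 D=25] open={R5,R8,R9}
Step 16: reserve R10 D 8 -> on_hand[A=35 B=52 C=11 D=32] avail[A=34 B=52 C=6 D=17] open={R10,R5,R8,R9}
Step 17: reserve R11 B 7 -> on_hand[A=35 B=52 C=11 D=32] avail[A=34 B=45 C=6 D=17] open={R10,R11,R5,R8,R9}
Step 18: commit R11 -> on_hand[A=35 B=45 C=11 D=32] avail[A=34 B=45 C=6 D=17] open={R10,R5,R8,R9}
Step 19: reserve R12 C 3 -> on_hand[A=35 B=45 C=11 D=32] avail[A=34 B=45 C=3 D=17] open={R10,R12,R5,R8,R9}
Step 20: reserve R13 C 3 -> on_hand[A=35 B=45 C=11 D=32] avail[A=34 B=45 C=0 D=17] open={R10,R12,R13,R5,R8,R9}
Step 21: reserve R14 D 8 -> on_hand[A=35 B=45 C=11 D=32] avail[A=34 B=45 C=0 D=9] open={R10,R12,R13,R14,R5,R8,R9}

Answer: A: 34
B: 45
C: 0
D: 9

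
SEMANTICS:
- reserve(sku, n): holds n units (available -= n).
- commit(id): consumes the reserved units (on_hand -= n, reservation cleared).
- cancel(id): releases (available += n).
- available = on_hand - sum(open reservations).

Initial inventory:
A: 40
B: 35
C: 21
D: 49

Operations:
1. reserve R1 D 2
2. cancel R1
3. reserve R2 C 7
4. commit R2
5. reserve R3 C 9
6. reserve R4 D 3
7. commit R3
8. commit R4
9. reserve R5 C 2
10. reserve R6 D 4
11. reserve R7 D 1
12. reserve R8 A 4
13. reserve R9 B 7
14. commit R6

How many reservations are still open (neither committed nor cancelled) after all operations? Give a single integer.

Answer: 4

Derivation:
Step 1: reserve R1 D 2 -> on_hand[A=40 B=35 C=21 D=49] avail[A=40 B=35 C=21 D=47] open={R1}
Step 2: cancel R1 -> on_hand[A=40 B=35 C=21 D=49] avail[A=40 B=35 C=21 D=49] open={}
Step 3: reserve R2 C 7 -> on_hand[A=40 B=35 C=21 D=49] avail[A=40 B=35 C=14 D=49] open={R2}
Step 4: commit R2 -> on_hand[A=40 B=35 C=14 D=49] avail[A=40 B=35 C=14 D=49] open={}
Step 5: reserve R3 C 9 -> on_hand[A=40 B=35 C=14 D=49] avail[A=40 B=35 C=5 D=49] open={R3}
Step 6: reserve R4 D 3 -> on_hand[A=40 B=35 C=14 D=49] avail[A=40 B=35 C=5 D=46] open={R3,R4}
Step 7: commit R3 -> on_hand[A=40 B=35 C=5 D=49] avail[A=40 B=35 C=5 D=46] open={R4}
Step 8: commit R4 -> on_hand[A=40 B=35 C=5 D=46] avail[A=40 B=35 C=5 D=46] open={}
Step 9: reserve R5 C 2 -> on_hand[A=40 B=35 C=5 D=46] avail[A=40 B=35 C=3 D=46] open={R5}
Step 10: reserve R6 D 4 -> on_hand[A=40 B=35 C=5 D=46] avail[A=40 B=35 C=3 D=42] open={R5,R6}
Step 11: reserve R7 D 1 -> on_hand[A=40 B=35 C=5 D=46] avail[A=40 B=35 C=3 D=41] open={R5,R6,R7}
Step 12: reserve R8 A 4 -> on_hand[A=40 B=35 C=5 D=46] avail[A=36 B=35 C=3 D=41] open={R5,R6,R7,R8}
Step 13: reserve R9 B 7 -> on_hand[A=40 B=35 C=5 D=46] avail[A=36 B=28 C=3 D=41] open={R5,R6,R7,R8,R9}
Step 14: commit R6 -> on_hand[A=40 B=35 C=5 D=42] avail[A=36 B=28 C=3 D=41] open={R5,R7,R8,R9}
Open reservations: ['R5', 'R7', 'R8', 'R9'] -> 4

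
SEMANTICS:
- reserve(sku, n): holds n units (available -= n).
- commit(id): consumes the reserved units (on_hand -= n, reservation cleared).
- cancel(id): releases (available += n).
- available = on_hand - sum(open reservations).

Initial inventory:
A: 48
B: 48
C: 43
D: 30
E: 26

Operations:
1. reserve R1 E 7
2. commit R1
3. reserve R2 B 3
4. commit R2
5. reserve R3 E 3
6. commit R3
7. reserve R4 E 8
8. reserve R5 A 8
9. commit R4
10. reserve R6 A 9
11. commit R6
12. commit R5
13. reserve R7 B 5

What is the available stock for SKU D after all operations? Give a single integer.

Answer: 30

Derivation:
Step 1: reserve R1 E 7 -> on_hand[A=48 B=48 C=43 D=30 E=26] avail[A=48 B=48 C=43 D=30 E=19] open={R1}
Step 2: commit R1 -> on_hand[A=48 B=48 C=43 D=30 E=19] avail[A=48 B=48 C=43 D=30 E=19] open={}
Step 3: reserve R2 B 3 -> on_hand[A=48 B=48 C=43 D=30 E=19] avail[A=48 B=45 C=43 D=30 E=19] open={R2}
Step 4: commit R2 -> on_hand[A=48 B=45 C=43 D=30 E=19] avail[A=48 B=45 C=43 D=30 E=19] open={}
Step 5: reserve R3 E 3 -> on_hand[A=48 B=45 C=43 D=30 E=19] avail[A=48 B=45 C=43 D=30 E=16] open={R3}
Step 6: commit R3 -> on_hand[A=48 B=45 C=43 D=30 E=16] avail[A=48 B=45 C=43 D=30 E=16] open={}
Step 7: reserve R4 E 8 -> on_hand[A=48 B=45 C=43 D=30 E=16] avail[A=48 B=45 C=43 D=30 E=8] open={R4}
Step 8: reserve R5 A 8 -> on_hand[A=48 B=45 C=43 D=30 E=16] avail[A=40 B=45 C=43 D=30 E=8] open={R4,R5}
Step 9: commit R4 -> on_hand[A=48 B=45 C=43 D=30 E=8] avail[A=40 B=45 C=43 D=30 E=8] open={R5}
Step 10: reserve R6 A 9 -> on_hand[A=48 B=45 C=43 D=30 E=8] avail[A=31 B=45 C=43 D=30 E=8] open={R5,R6}
Step 11: commit R6 -> on_hand[A=39 B=45 C=43 D=30 E=8] avail[A=31 B=45 C=43 D=30 E=8] open={R5}
Step 12: commit R5 -> on_hand[A=31 B=45 C=43 D=30 E=8] avail[A=31 B=45 C=43 D=30 E=8] open={}
Step 13: reserve R7 B 5 -> on_hand[A=31 B=45 C=43 D=30 E=8] avail[A=31 B=40 C=43 D=30 E=8] open={R7}
Final available[D] = 30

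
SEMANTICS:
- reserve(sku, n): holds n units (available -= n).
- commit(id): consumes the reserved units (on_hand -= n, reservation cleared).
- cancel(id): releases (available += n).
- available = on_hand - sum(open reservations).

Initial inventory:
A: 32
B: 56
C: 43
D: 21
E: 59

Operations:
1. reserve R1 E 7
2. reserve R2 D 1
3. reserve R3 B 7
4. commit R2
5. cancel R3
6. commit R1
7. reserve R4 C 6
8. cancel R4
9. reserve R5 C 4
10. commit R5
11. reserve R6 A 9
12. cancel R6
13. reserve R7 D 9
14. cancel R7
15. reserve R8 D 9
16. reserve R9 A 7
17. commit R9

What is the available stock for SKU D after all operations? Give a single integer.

Answer: 11

Derivation:
Step 1: reserve R1 E 7 -> on_hand[A=32 B=56 C=43 D=21 E=59] avail[A=32 B=56 C=43 D=21 E=52] open={R1}
Step 2: reserve R2 D 1 -> on_hand[A=32 B=56 C=43 D=21 E=59] avail[A=32 B=56 C=43 D=20 E=52] open={R1,R2}
Step 3: reserve R3 B 7 -> on_hand[A=32 B=56 C=43 D=21 E=59] avail[A=32 B=49 C=43 D=20 E=52] open={R1,R2,R3}
Step 4: commit R2 -> on_hand[A=32 B=56 C=43 D=20 E=59] avail[A=32 B=49 C=43 D=20 E=52] open={R1,R3}
Step 5: cancel R3 -> on_hand[A=32 B=56 C=43 D=20 E=59] avail[A=32 B=56 C=43 D=20 E=52] open={R1}
Step 6: commit R1 -> on_hand[A=32 B=56 C=43 D=20 E=52] avail[A=32 B=56 C=43 D=20 E=52] open={}
Step 7: reserve R4 C 6 -> on_hand[A=32 B=56 C=43 D=20 E=52] avail[A=32 B=56 C=37 D=20 E=52] open={R4}
Step 8: cancel R4 -> on_hand[A=32 B=56 C=43 D=20 E=52] avail[A=32 B=56 C=43 D=20 E=52] open={}
Step 9: reserve R5 C 4 -> on_hand[A=32 B=56 C=43 D=20 E=52] avail[A=32 B=56 C=39 D=20 E=52] open={R5}
Step 10: commit R5 -> on_hand[A=32 B=56 C=39 D=20 E=52] avail[A=32 B=56 C=39 D=20 E=52] open={}
Step 11: reserve R6 A 9 -> on_hand[A=32 B=56 C=39 D=20 E=52] avail[A=23 B=56 C=39 D=20 E=52] open={R6}
Step 12: cancel R6 -> on_hand[A=32 B=56 C=39 D=20 E=52] avail[A=32 B=56 C=39 D=20 E=52] open={}
Step 13: reserve R7 D 9 -> on_hand[A=32 B=56 C=39 D=20 E=52] avail[A=32 B=56 C=39 D=11 E=52] open={R7}
Step 14: cancel R7 -> on_hand[A=32 B=56 C=39 D=20 E=52] avail[A=32 B=56 C=39 D=20 E=52] open={}
Step 15: reserve R8 D 9 -> on_hand[A=32 B=56 C=39 D=20 E=52] avail[A=32 B=56 C=39 D=11 E=52] open={R8}
Step 16: reserve R9 A 7 -> on_hand[A=32 B=56 C=39 D=20 E=52] avail[A=25 B=56 C=39 D=11 E=52] open={R8,R9}
Step 17: commit R9 -> on_hand[A=25 B=56 C=39 D=20 E=52] avail[A=25 B=56 C=39 D=11 E=52] open={R8}
Final available[D] = 11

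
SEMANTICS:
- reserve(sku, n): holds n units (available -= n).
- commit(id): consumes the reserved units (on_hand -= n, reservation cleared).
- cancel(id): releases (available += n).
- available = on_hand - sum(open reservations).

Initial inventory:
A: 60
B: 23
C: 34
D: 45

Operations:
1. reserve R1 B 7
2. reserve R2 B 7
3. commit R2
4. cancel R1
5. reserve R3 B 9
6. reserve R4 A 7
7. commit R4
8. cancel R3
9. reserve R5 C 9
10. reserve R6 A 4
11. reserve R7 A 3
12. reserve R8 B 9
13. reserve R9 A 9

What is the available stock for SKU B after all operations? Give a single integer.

Step 1: reserve R1 B 7 -> on_hand[A=60 B=23 C=34 D=45] avail[A=60 B=16 C=34 D=45] open={R1}
Step 2: reserve R2 B 7 -> on_hand[A=60 B=23 C=34 D=45] avail[A=60 B=9 C=34 D=45] open={R1,R2}
Step 3: commit R2 -> on_hand[A=60 B=16 C=34 D=45] avail[A=60 B=9 C=34 D=45] open={R1}
Step 4: cancel R1 -> on_hand[A=60 B=16 C=34 D=45] avail[A=60 B=16 C=34 D=45] open={}
Step 5: reserve R3 B 9 -> on_hand[A=60 B=16 C=34 D=45] avail[A=60 B=7 C=34 D=45] open={R3}
Step 6: reserve R4 A 7 -> on_hand[A=60 B=16 C=34 D=45] avail[A=53 B=7 C=34 D=45] open={R3,R4}
Step 7: commit R4 -> on_hand[A=53 B=16 C=34 D=45] avail[A=53 B=7 C=34 D=45] open={R3}
Step 8: cancel R3 -> on_hand[A=53 B=16 C=34 D=45] avail[A=53 B=16 C=34 D=45] open={}
Step 9: reserve R5 C 9 -> on_hand[A=53 B=16 C=34 D=45] avail[A=53 B=16 C=25 D=45] open={R5}
Step 10: reserve R6 A 4 -> on_hand[A=53 B=16 C=34 D=45] avail[A=49 B=16 C=25 D=45] open={R5,R6}
Step 11: reserve R7 A 3 -> on_hand[A=53 B=16 C=34 D=45] avail[A=46 B=16 C=25 D=45] open={R5,R6,R7}
Step 12: reserve R8 B 9 -> on_hand[A=53 B=16 C=34 D=45] avail[A=46 B=7 C=25 D=45] open={R5,R6,R7,R8}
Step 13: reserve R9 A 9 -> on_hand[A=53 B=16 C=34 D=45] avail[A=37 B=7 C=25 D=45] open={R5,R6,R7,R8,R9}
Final available[B] = 7

Answer: 7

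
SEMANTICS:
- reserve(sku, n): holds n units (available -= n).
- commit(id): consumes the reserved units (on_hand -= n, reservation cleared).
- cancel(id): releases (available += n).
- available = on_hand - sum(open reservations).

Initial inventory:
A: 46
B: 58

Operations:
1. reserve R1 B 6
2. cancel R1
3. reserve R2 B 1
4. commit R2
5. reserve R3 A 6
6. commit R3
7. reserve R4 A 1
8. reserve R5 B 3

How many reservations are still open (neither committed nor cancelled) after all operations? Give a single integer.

Step 1: reserve R1 B 6 -> on_hand[A=46 B=58] avail[A=46 B=52] open={R1}
Step 2: cancel R1 -> on_hand[A=46 B=58] avail[A=46 B=58] open={}
Step 3: reserve R2 B 1 -> on_hand[A=46 B=58] avail[A=46 B=57] open={R2}
Step 4: commit R2 -> on_hand[A=46 B=57] avail[A=46 B=57] open={}
Step 5: reserve R3 A 6 -> on_hand[A=46 B=57] avail[A=40 B=57] open={R3}
Step 6: commit R3 -> on_hand[A=40 B=57] avail[A=40 B=57] open={}
Step 7: reserve R4 A 1 -> on_hand[A=40 B=57] avail[A=39 B=57] open={R4}
Step 8: reserve R5 B 3 -> on_hand[A=40 B=57] avail[A=39 B=54] open={R4,R5}
Open reservations: ['R4', 'R5'] -> 2

Answer: 2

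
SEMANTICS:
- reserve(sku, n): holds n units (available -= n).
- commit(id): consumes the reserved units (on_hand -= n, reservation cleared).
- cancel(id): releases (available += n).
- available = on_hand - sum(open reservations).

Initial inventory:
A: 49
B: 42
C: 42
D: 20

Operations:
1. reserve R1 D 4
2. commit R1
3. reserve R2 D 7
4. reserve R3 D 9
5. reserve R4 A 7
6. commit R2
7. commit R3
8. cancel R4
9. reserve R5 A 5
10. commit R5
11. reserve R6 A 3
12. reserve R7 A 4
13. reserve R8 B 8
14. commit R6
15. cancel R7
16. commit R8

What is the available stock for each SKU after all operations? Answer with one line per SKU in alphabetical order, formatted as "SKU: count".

Answer: A: 41
B: 34
C: 42
D: 0

Derivation:
Step 1: reserve R1 D 4 -> on_hand[A=49 B=42 C=42 D=20] avail[A=49 B=42 C=42 D=16] open={R1}
Step 2: commit R1 -> on_hand[A=49 B=42 C=42 D=16] avail[A=49 B=42 C=42 D=16] open={}
Step 3: reserve R2 D 7 -> on_hand[A=49 B=42 C=42 D=16] avail[A=49 B=42 C=42 D=9] open={R2}
Step 4: reserve R3 D 9 -> on_hand[A=49 B=42 C=42 D=16] avail[A=49 B=42 C=42 D=0] open={R2,R3}
Step 5: reserve R4 A 7 -> on_hand[A=49 B=42 C=42 D=16] avail[A=42 B=42 C=42 D=0] open={R2,R3,R4}
Step 6: commit R2 -> on_hand[A=49 B=42 C=42 D=9] avail[A=42 B=42 C=42 D=0] open={R3,R4}
Step 7: commit R3 -> on_hand[A=49 B=42 C=42 D=0] avail[A=42 B=42 C=42 D=0] open={R4}
Step 8: cancel R4 -> on_hand[A=49 B=42 C=42 D=0] avail[A=49 B=42 C=42 D=0] open={}
Step 9: reserve R5 A 5 -> on_hand[A=49 B=42 C=42 D=0] avail[A=44 B=42 C=42 D=0] open={R5}
Step 10: commit R5 -> on_hand[A=44 B=42 C=42 D=0] avail[A=44 B=42 C=42 D=0] open={}
Step 11: reserve R6 A 3 -> on_hand[A=44 B=42 C=42 D=0] avail[A=41 B=42 C=42 D=0] open={R6}
Step 12: reserve R7 A 4 -> on_hand[A=44 B=42 C=42 D=0] avail[A=37 B=42 C=42 D=0] open={R6,R7}
Step 13: reserve R8 B 8 -> on_hand[A=44 B=42 C=42 D=0] avail[A=37 B=34 C=42 D=0] open={R6,R7,R8}
Step 14: commit R6 -> on_hand[A=41 B=42 C=42 D=0] avail[A=37 B=34 C=42 D=0] open={R7,R8}
Step 15: cancel R7 -> on_hand[A=41 B=42 C=42 D=0] avail[A=41 B=34 C=42 D=0] open={R8}
Step 16: commit R8 -> on_hand[A=41 B=34 C=42 D=0] avail[A=41 B=34 C=42 D=0] open={}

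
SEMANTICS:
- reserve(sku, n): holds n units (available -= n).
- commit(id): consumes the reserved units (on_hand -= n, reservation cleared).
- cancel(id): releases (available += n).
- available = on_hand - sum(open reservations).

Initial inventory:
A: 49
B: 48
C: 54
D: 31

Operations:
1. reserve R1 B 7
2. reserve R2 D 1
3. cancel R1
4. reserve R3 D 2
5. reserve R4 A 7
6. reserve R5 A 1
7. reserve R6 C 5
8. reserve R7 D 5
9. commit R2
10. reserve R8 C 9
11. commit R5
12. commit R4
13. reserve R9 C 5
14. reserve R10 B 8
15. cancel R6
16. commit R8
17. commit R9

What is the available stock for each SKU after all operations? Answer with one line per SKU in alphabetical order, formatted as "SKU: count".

Step 1: reserve R1 B 7 -> on_hand[A=49 B=48 C=54 D=31] avail[A=49 B=41 C=54 D=31] open={R1}
Step 2: reserve R2 D 1 -> on_hand[A=49 B=48 C=54 D=31] avail[A=49 B=41 C=54 D=30] open={R1,R2}
Step 3: cancel R1 -> on_hand[A=49 B=48 C=54 D=31] avail[A=49 B=48 C=54 D=30] open={R2}
Step 4: reserve R3 D 2 -> on_hand[A=49 B=48 C=54 D=31] avail[A=49 B=48 C=54 D=28] open={R2,R3}
Step 5: reserve R4 A 7 -> on_hand[A=49 B=48 C=54 D=31] avail[A=42 B=48 C=54 D=28] open={R2,R3,R4}
Step 6: reserve R5 A 1 -> on_hand[A=49 B=48 C=54 D=31] avail[A=41 B=48 C=54 D=28] open={R2,R3,R4,R5}
Step 7: reserve R6 C 5 -> on_hand[A=49 B=48 C=54 D=31] avail[A=41 B=48 C=49 D=28] open={R2,R3,R4,R5,R6}
Step 8: reserve R7 D 5 -> on_hand[A=49 B=48 C=54 D=31] avail[A=41 B=48 C=49 D=23] open={R2,R3,R4,R5,R6,R7}
Step 9: commit R2 -> on_hand[A=49 B=48 C=54 D=30] avail[A=41 B=48 C=49 D=23] open={R3,R4,R5,R6,R7}
Step 10: reserve R8 C 9 -> on_hand[A=49 B=48 C=54 D=30] avail[A=41 B=48 C=40 D=23] open={R3,R4,R5,R6,R7,R8}
Step 11: commit R5 -> on_hand[A=48 B=48 C=54 D=30] avail[A=41 B=48 C=40 D=23] open={R3,R4,R6,R7,R8}
Step 12: commit R4 -> on_hand[A=41 B=48 C=54 D=30] avail[A=41 B=48 C=40 D=23] open={R3,R6,R7,R8}
Step 13: reserve R9 C 5 -> on_hand[A=41 B=48 C=54 D=30] avail[A=41 B=48 C=35 D=23] open={R3,R6,R7,R8,R9}
Step 14: reserve R10 B 8 -> on_hand[A=41 B=48 C=54 D=30] avail[A=41 B=40 C=35 D=23] open={R10,R3,R6,R7,R8,R9}
Step 15: cancel R6 -> on_hand[A=41 B=48 C=54 D=30] avail[A=41 B=40 C=40 D=23] open={R10,R3,R7,R8,R9}
Step 16: commit R8 -> on_hand[A=41 B=48 C=45 D=30] avail[A=41 B=40 C=40 D=23] open={R10,R3,R7,R9}
Step 17: commit R9 -> on_hand[A=41 B=48 C=40 D=30] avail[A=41 B=40 C=40 D=23] open={R10,R3,R7}

Answer: A: 41
B: 40
C: 40
D: 23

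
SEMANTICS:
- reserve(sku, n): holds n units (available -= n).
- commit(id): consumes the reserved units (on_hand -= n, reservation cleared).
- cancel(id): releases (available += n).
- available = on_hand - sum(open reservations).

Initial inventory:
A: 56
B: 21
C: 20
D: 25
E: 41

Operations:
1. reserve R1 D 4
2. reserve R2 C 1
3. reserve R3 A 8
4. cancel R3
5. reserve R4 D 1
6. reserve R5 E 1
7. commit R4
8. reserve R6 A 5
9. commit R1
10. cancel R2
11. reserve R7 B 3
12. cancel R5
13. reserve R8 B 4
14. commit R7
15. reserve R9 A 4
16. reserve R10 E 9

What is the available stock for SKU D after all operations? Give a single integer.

Step 1: reserve R1 D 4 -> on_hand[A=56 B=21 C=20 D=25 E=41] avail[A=56 B=21 C=20 D=21 E=41] open={R1}
Step 2: reserve R2 C 1 -> on_hand[A=56 B=21 C=20 D=25 E=41] avail[A=56 B=21 C=19 D=21 E=41] open={R1,R2}
Step 3: reserve R3 A 8 -> on_hand[A=56 B=21 C=20 D=25 E=41] avail[A=48 B=21 C=19 D=21 E=41] open={R1,R2,R3}
Step 4: cancel R3 -> on_hand[A=56 B=21 C=20 D=25 E=41] avail[A=56 B=21 C=19 D=21 E=41] open={R1,R2}
Step 5: reserve R4 D 1 -> on_hand[A=56 B=21 C=20 D=25 E=41] avail[A=56 B=21 C=19 D=20 E=41] open={R1,R2,R4}
Step 6: reserve R5 E 1 -> on_hand[A=56 B=21 C=20 D=25 E=41] avail[A=56 B=21 C=19 D=20 E=40] open={R1,R2,R4,R5}
Step 7: commit R4 -> on_hand[A=56 B=21 C=20 D=24 E=41] avail[A=56 B=21 C=19 D=20 E=40] open={R1,R2,R5}
Step 8: reserve R6 A 5 -> on_hand[A=56 B=21 C=20 D=24 E=41] avail[A=51 B=21 C=19 D=20 E=40] open={R1,R2,R5,R6}
Step 9: commit R1 -> on_hand[A=56 B=21 C=20 D=20 E=41] avail[A=51 B=21 C=19 D=20 E=40] open={R2,R5,R6}
Step 10: cancel R2 -> on_hand[A=56 B=21 C=20 D=20 E=41] avail[A=51 B=21 C=20 D=20 E=40] open={R5,R6}
Step 11: reserve R7 B 3 -> on_hand[A=56 B=21 C=20 D=20 E=41] avail[A=51 B=18 C=20 D=20 E=40] open={R5,R6,R7}
Step 12: cancel R5 -> on_hand[A=56 B=21 C=20 D=20 E=41] avail[A=51 B=18 C=20 D=20 E=41] open={R6,R7}
Step 13: reserve R8 B 4 -> on_hand[A=56 B=21 C=20 D=20 E=41] avail[A=51 B=14 C=20 D=20 E=41] open={R6,R7,R8}
Step 14: commit R7 -> on_hand[A=56 B=18 C=20 D=20 E=41] avail[A=51 B=14 C=20 D=20 E=41] open={R6,R8}
Step 15: reserve R9 A 4 -> on_hand[A=56 B=18 C=20 D=20 E=41] avail[A=47 B=14 C=20 D=20 E=41] open={R6,R8,R9}
Step 16: reserve R10 E 9 -> on_hand[A=56 B=18 C=20 D=20 E=41] avail[A=47 B=14 C=20 D=20 E=32] open={R10,R6,R8,R9}
Final available[D] = 20

Answer: 20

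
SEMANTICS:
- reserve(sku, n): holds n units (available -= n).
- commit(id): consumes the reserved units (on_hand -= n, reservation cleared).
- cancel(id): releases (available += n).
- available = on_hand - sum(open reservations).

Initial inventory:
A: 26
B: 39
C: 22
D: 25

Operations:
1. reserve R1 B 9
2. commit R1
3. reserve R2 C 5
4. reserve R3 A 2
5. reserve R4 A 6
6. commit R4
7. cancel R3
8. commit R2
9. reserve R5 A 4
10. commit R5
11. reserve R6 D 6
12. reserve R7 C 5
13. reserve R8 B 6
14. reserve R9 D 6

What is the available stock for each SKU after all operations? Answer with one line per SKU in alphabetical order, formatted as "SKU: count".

Answer: A: 16
B: 24
C: 12
D: 13

Derivation:
Step 1: reserve R1 B 9 -> on_hand[A=26 B=39 C=22 D=25] avail[A=26 B=30 C=22 D=25] open={R1}
Step 2: commit R1 -> on_hand[A=26 B=30 C=22 D=25] avail[A=26 B=30 C=22 D=25] open={}
Step 3: reserve R2 C 5 -> on_hand[A=26 B=30 C=22 D=25] avail[A=26 B=30 C=17 D=25] open={R2}
Step 4: reserve R3 A 2 -> on_hand[A=26 B=30 C=22 D=25] avail[A=24 B=30 C=17 D=25] open={R2,R3}
Step 5: reserve R4 A 6 -> on_hand[A=26 B=30 C=22 D=25] avail[A=18 B=30 C=17 D=25] open={R2,R3,R4}
Step 6: commit R4 -> on_hand[A=20 B=30 C=22 D=25] avail[A=18 B=30 C=17 D=25] open={R2,R3}
Step 7: cancel R3 -> on_hand[A=20 B=30 C=22 D=25] avail[A=20 B=30 C=17 D=25] open={R2}
Step 8: commit R2 -> on_hand[A=20 B=30 C=17 D=25] avail[A=20 B=30 C=17 D=25] open={}
Step 9: reserve R5 A 4 -> on_hand[A=20 B=30 C=17 D=25] avail[A=16 B=30 C=17 D=25] open={R5}
Step 10: commit R5 -> on_hand[A=16 B=30 C=17 D=25] avail[A=16 B=30 C=17 D=25] open={}
Step 11: reserve R6 D 6 -> on_hand[A=16 B=30 C=17 D=25] avail[A=16 B=30 C=17 D=19] open={R6}
Step 12: reserve R7 C 5 -> on_hand[A=16 B=30 C=17 D=25] avail[A=16 B=30 C=12 D=19] open={R6,R7}
Step 13: reserve R8 B 6 -> on_hand[A=16 B=30 C=17 D=25] avail[A=16 B=24 C=12 D=19] open={R6,R7,R8}
Step 14: reserve R9 D 6 -> on_hand[A=16 B=30 C=17 D=25] avail[A=16 B=24 C=12 D=13] open={R6,R7,R8,R9}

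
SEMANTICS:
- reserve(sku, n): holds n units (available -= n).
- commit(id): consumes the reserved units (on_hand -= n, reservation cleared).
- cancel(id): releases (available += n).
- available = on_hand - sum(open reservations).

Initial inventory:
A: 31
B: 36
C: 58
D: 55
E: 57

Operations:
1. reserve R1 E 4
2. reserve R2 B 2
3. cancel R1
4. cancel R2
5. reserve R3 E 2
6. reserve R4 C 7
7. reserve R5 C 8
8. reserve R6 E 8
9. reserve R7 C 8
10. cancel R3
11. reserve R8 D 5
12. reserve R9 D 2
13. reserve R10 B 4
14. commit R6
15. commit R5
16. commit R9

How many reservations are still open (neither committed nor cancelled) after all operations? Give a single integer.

Answer: 4

Derivation:
Step 1: reserve R1 E 4 -> on_hand[A=31 B=36 C=58 D=55 E=57] avail[A=31 B=36 C=58 D=55 E=53] open={R1}
Step 2: reserve R2 B 2 -> on_hand[A=31 B=36 C=58 D=55 E=57] avail[A=31 B=34 C=58 D=55 E=53] open={R1,R2}
Step 3: cancel R1 -> on_hand[A=31 B=36 C=58 D=55 E=57] avail[A=31 B=34 C=58 D=55 E=57] open={R2}
Step 4: cancel R2 -> on_hand[A=31 B=36 C=58 D=55 E=57] avail[A=31 B=36 C=58 D=55 E=57] open={}
Step 5: reserve R3 E 2 -> on_hand[A=31 B=36 C=58 D=55 E=57] avail[A=31 B=36 C=58 D=55 E=55] open={R3}
Step 6: reserve R4 C 7 -> on_hand[A=31 B=36 C=58 D=55 E=57] avail[A=31 B=36 C=51 D=55 E=55] open={R3,R4}
Step 7: reserve R5 C 8 -> on_hand[A=31 B=36 C=58 D=55 E=57] avail[A=31 B=36 C=43 D=55 E=55] open={R3,R4,R5}
Step 8: reserve R6 E 8 -> on_hand[A=31 B=36 C=58 D=55 E=57] avail[A=31 B=36 C=43 D=55 E=47] open={R3,R4,R5,R6}
Step 9: reserve R7 C 8 -> on_hand[A=31 B=36 C=58 D=55 E=57] avail[A=31 B=36 C=35 D=55 E=47] open={R3,R4,R5,R6,R7}
Step 10: cancel R3 -> on_hand[A=31 B=36 C=58 D=55 E=57] avail[A=31 B=36 C=35 D=55 E=49] open={R4,R5,R6,R7}
Step 11: reserve R8 D 5 -> on_hand[A=31 B=36 C=58 D=55 E=57] avail[A=31 B=36 C=35 D=50 E=49] open={R4,R5,R6,R7,R8}
Step 12: reserve R9 D 2 -> on_hand[A=31 B=36 C=58 D=55 E=57] avail[A=31 B=36 C=35 D=48 E=49] open={R4,R5,R6,R7,R8,R9}
Step 13: reserve R10 B 4 -> on_hand[A=31 B=36 C=58 D=55 E=57] avail[A=31 B=32 C=35 D=48 E=49] open={R10,R4,R5,R6,R7,R8,R9}
Step 14: commit R6 -> on_hand[A=31 B=36 C=58 D=55 E=49] avail[A=31 B=32 C=35 D=48 E=49] open={R10,R4,R5,R7,R8,R9}
Step 15: commit R5 -> on_hand[A=31 B=36 C=50 D=55 E=49] avail[A=31 B=32 C=35 D=48 E=49] open={R10,R4,R7,R8,R9}
Step 16: commit R9 -> on_hand[A=31 B=36 C=50 D=53 E=49] avail[A=31 B=32 C=35 D=48 E=49] open={R10,R4,R7,R8}
Open reservations: ['R10', 'R4', 'R7', 'R8'] -> 4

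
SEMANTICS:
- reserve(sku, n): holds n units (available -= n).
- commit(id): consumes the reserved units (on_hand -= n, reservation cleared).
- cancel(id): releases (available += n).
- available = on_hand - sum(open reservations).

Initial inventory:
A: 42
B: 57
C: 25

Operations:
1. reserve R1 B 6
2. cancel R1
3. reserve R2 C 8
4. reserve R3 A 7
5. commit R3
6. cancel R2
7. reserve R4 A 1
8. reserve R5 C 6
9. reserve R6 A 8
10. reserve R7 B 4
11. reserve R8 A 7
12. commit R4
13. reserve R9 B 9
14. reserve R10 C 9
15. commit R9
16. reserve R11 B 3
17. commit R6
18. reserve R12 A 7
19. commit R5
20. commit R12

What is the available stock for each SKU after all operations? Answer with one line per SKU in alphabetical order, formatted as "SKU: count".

Step 1: reserve R1 B 6 -> on_hand[A=42 B=57 C=25] avail[A=42 B=51 C=25] open={R1}
Step 2: cancel R1 -> on_hand[A=42 B=57 C=25] avail[A=42 B=57 C=25] open={}
Step 3: reserve R2 C 8 -> on_hand[A=42 B=57 C=25] avail[A=42 B=57 C=17] open={R2}
Step 4: reserve R3 A 7 -> on_hand[A=42 B=57 C=25] avail[A=35 B=57 C=17] open={R2,R3}
Step 5: commit R3 -> on_hand[A=35 B=57 C=25] avail[A=35 B=57 C=17] open={R2}
Step 6: cancel R2 -> on_hand[A=35 B=57 C=25] avail[A=35 B=57 C=25] open={}
Step 7: reserve R4 A 1 -> on_hand[A=35 B=57 C=25] avail[A=34 B=57 C=25] open={R4}
Step 8: reserve R5 C 6 -> on_hand[A=35 B=57 C=25] avail[A=34 B=57 C=19] open={R4,R5}
Step 9: reserve R6 A 8 -> on_hand[A=35 B=57 C=25] avail[A=26 B=57 C=19] open={R4,R5,R6}
Step 10: reserve R7 B 4 -> on_hand[A=35 B=57 C=25] avail[A=26 B=53 C=19] open={R4,R5,R6,R7}
Step 11: reserve R8 A 7 -> on_hand[A=35 B=57 C=25] avail[A=19 B=53 C=19] open={R4,R5,R6,R7,R8}
Step 12: commit R4 -> on_hand[A=34 B=57 C=25] avail[A=19 B=53 C=19] open={R5,R6,R7,R8}
Step 13: reserve R9 B 9 -> on_hand[A=34 B=57 C=25] avail[A=19 B=44 C=19] open={R5,R6,R7,R8,R9}
Step 14: reserve R10 C 9 -> on_hand[A=34 B=57 C=25] avail[A=19 B=44 C=10] open={R10,R5,R6,R7,R8,R9}
Step 15: commit R9 -> on_hand[A=34 B=48 C=25] avail[A=19 B=44 C=10] open={R10,R5,R6,R7,R8}
Step 16: reserve R11 B 3 -> on_hand[A=34 B=48 C=25] avail[A=19 B=41 C=10] open={R10,R11,R5,R6,R7,R8}
Step 17: commit R6 -> on_hand[A=26 B=48 C=25] avail[A=19 B=41 C=10] open={R10,R11,R5,R7,R8}
Step 18: reserve R12 A 7 -> on_hand[A=26 B=48 C=25] avail[A=12 B=41 C=10] open={R10,R11,R12,R5,R7,R8}
Step 19: commit R5 -> on_hand[A=26 B=48 C=19] avail[A=12 B=41 C=10] open={R10,R11,R12,R7,R8}
Step 20: commit R12 -> on_hand[A=19 B=48 C=19] avail[A=12 B=41 C=10] open={R10,R11,R7,R8}

Answer: A: 12
B: 41
C: 10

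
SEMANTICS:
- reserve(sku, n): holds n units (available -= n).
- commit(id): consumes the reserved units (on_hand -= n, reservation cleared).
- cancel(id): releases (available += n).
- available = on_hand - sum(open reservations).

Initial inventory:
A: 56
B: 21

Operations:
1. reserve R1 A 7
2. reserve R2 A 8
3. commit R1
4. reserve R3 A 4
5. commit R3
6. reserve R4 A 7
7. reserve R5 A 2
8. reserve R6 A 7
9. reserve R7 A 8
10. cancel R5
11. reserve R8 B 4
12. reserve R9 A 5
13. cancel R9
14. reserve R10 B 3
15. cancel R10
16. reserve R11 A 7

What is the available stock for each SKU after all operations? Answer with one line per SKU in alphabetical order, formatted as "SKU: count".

Step 1: reserve R1 A 7 -> on_hand[A=56 B=21] avail[A=49 B=21] open={R1}
Step 2: reserve R2 A 8 -> on_hand[A=56 B=21] avail[A=41 B=21] open={R1,R2}
Step 3: commit R1 -> on_hand[A=49 B=21] avail[A=41 B=21] open={R2}
Step 4: reserve R3 A 4 -> on_hand[A=49 B=21] avail[A=37 B=21] open={R2,R3}
Step 5: commit R3 -> on_hand[A=45 B=21] avail[A=37 B=21] open={R2}
Step 6: reserve R4 A 7 -> on_hand[A=45 B=21] avail[A=30 B=21] open={R2,R4}
Step 7: reserve R5 A 2 -> on_hand[A=45 B=21] avail[A=28 B=21] open={R2,R4,R5}
Step 8: reserve R6 A 7 -> on_hand[A=45 B=21] avail[A=21 B=21] open={R2,R4,R5,R6}
Step 9: reserve R7 A 8 -> on_hand[A=45 B=21] avail[A=13 B=21] open={R2,R4,R5,R6,R7}
Step 10: cancel R5 -> on_hand[A=45 B=21] avail[A=15 B=21] open={R2,R4,R6,R7}
Step 11: reserve R8 B 4 -> on_hand[A=45 B=21] avail[A=15 B=17] open={R2,R4,R6,R7,R8}
Step 12: reserve R9 A 5 -> on_hand[A=45 B=21] avail[A=10 B=17] open={R2,R4,R6,R7,R8,R9}
Step 13: cancel R9 -> on_hand[A=45 B=21] avail[A=15 B=17] open={R2,R4,R6,R7,R8}
Step 14: reserve R10 B 3 -> on_hand[A=45 B=21] avail[A=15 B=14] open={R10,R2,R4,R6,R7,R8}
Step 15: cancel R10 -> on_hand[A=45 B=21] avail[A=15 B=17] open={R2,R4,R6,R7,R8}
Step 16: reserve R11 A 7 -> on_hand[A=45 B=21] avail[A=8 B=17] open={R11,R2,R4,R6,R7,R8}

Answer: A: 8
B: 17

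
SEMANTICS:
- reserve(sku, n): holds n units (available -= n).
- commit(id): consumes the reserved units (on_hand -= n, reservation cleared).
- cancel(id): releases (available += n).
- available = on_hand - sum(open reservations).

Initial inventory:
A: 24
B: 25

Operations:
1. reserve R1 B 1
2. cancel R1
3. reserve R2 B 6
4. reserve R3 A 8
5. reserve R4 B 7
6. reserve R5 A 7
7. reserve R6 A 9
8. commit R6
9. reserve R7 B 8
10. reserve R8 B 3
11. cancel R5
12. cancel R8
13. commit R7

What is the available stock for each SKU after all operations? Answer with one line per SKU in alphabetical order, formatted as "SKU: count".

Step 1: reserve R1 B 1 -> on_hand[A=24 B=25] avail[A=24 B=24] open={R1}
Step 2: cancel R1 -> on_hand[A=24 B=25] avail[A=24 B=25] open={}
Step 3: reserve R2 B 6 -> on_hand[A=24 B=25] avail[A=24 B=19] open={R2}
Step 4: reserve R3 A 8 -> on_hand[A=24 B=25] avail[A=16 B=19] open={R2,R3}
Step 5: reserve R4 B 7 -> on_hand[A=24 B=25] avail[A=16 B=12] open={R2,R3,R4}
Step 6: reserve R5 A 7 -> on_hand[A=24 B=25] avail[A=9 B=12] open={R2,R3,R4,R5}
Step 7: reserve R6 A 9 -> on_hand[A=24 B=25] avail[A=0 B=12] open={R2,R3,R4,R5,R6}
Step 8: commit R6 -> on_hand[A=15 B=25] avail[A=0 B=12] open={R2,R3,R4,R5}
Step 9: reserve R7 B 8 -> on_hand[A=15 B=25] avail[A=0 B=4] open={R2,R3,R4,R5,R7}
Step 10: reserve R8 B 3 -> on_hand[A=15 B=25] avail[A=0 B=1] open={R2,R3,R4,R5,R7,R8}
Step 11: cancel R5 -> on_hand[A=15 B=25] avail[A=7 B=1] open={R2,R3,R4,R7,R8}
Step 12: cancel R8 -> on_hand[A=15 B=25] avail[A=7 B=4] open={R2,R3,R4,R7}
Step 13: commit R7 -> on_hand[A=15 B=17] avail[A=7 B=4] open={R2,R3,R4}

Answer: A: 7
B: 4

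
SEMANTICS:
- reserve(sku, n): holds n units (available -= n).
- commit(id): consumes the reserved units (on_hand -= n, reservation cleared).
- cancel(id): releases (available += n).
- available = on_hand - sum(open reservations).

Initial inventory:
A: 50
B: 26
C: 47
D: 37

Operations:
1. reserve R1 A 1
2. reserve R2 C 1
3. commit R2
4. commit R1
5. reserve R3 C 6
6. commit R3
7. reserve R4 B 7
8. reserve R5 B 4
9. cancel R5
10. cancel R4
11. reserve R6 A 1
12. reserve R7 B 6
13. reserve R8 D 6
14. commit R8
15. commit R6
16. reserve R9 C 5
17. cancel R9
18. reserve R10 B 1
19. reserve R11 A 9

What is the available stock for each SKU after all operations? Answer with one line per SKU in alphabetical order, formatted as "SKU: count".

Step 1: reserve R1 A 1 -> on_hand[A=50 B=26 C=47 D=37] avail[A=49 B=26 C=47 D=37] open={R1}
Step 2: reserve R2 C 1 -> on_hand[A=50 B=26 C=47 D=37] avail[A=49 B=26 C=46 D=37] open={R1,R2}
Step 3: commit R2 -> on_hand[A=50 B=26 C=46 D=37] avail[A=49 B=26 C=46 D=37] open={R1}
Step 4: commit R1 -> on_hand[A=49 B=26 C=46 D=37] avail[A=49 B=26 C=46 D=37] open={}
Step 5: reserve R3 C 6 -> on_hand[A=49 B=26 C=46 D=37] avail[A=49 B=26 C=40 D=37] open={R3}
Step 6: commit R3 -> on_hand[A=49 B=26 C=40 D=37] avail[A=49 B=26 C=40 D=37] open={}
Step 7: reserve R4 B 7 -> on_hand[A=49 B=26 C=40 D=37] avail[A=49 B=19 C=40 D=37] open={R4}
Step 8: reserve R5 B 4 -> on_hand[A=49 B=26 C=40 D=37] avail[A=49 B=15 C=40 D=37] open={R4,R5}
Step 9: cancel R5 -> on_hand[A=49 B=26 C=40 D=37] avail[A=49 B=19 C=40 D=37] open={R4}
Step 10: cancel R4 -> on_hand[A=49 B=26 C=40 D=37] avail[A=49 B=26 C=40 D=37] open={}
Step 11: reserve R6 A 1 -> on_hand[A=49 B=26 C=40 D=37] avail[A=48 B=26 C=40 D=37] open={R6}
Step 12: reserve R7 B 6 -> on_hand[A=49 B=26 C=40 D=37] avail[A=48 B=20 C=40 D=37] open={R6,R7}
Step 13: reserve R8 D 6 -> on_hand[A=49 B=26 C=40 D=37] avail[A=48 B=20 C=40 D=31] open={R6,R7,R8}
Step 14: commit R8 -> on_hand[A=49 B=26 C=40 D=31] avail[A=48 B=20 C=40 D=31] open={R6,R7}
Step 15: commit R6 -> on_hand[A=48 B=26 C=40 D=31] avail[A=48 B=20 C=40 D=31] open={R7}
Step 16: reserve R9 C 5 -> on_hand[A=48 B=26 C=40 D=31] avail[A=48 B=20 C=35 D=31] open={R7,R9}
Step 17: cancel R9 -> on_hand[A=48 B=26 C=40 D=31] avail[A=48 B=20 C=40 D=31] open={R7}
Step 18: reserve R10 B 1 -> on_hand[A=48 B=26 C=40 D=31] avail[A=48 B=19 C=40 D=31] open={R10,R7}
Step 19: reserve R11 A 9 -> on_hand[A=48 B=26 C=40 D=31] avail[A=39 B=19 C=40 D=31] open={R10,R11,R7}

Answer: A: 39
B: 19
C: 40
D: 31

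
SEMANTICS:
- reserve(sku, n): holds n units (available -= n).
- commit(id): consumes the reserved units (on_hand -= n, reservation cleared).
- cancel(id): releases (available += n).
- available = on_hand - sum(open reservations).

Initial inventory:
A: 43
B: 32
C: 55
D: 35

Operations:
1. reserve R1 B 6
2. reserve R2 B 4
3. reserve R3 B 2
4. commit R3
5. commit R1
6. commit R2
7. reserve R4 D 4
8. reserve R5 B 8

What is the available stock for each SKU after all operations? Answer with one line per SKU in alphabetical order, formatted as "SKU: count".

Answer: A: 43
B: 12
C: 55
D: 31

Derivation:
Step 1: reserve R1 B 6 -> on_hand[A=43 B=32 C=55 D=35] avail[A=43 B=26 C=55 D=35] open={R1}
Step 2: reserve R2 B 4 -> on_hand[A=43 B=32 C=55 D=35] avail[A=43 B=22 C=55 D=35] open={R1,R2}
Step 3: reserve R3 B 2 -> on_hand[A=43 B=32 C=55 D=35] avail[A=43 B=20 C=55 D=35] open={R1,R2,R3}
Step 4: commit R3 -> on_hand[A=43 B=30 C=55 D=35] avail[A=43 B=20 C=55 D=35] open={R1,R2}
Step 5: commit R1 -> on_hand[A=43 B=24 C=55 D=35] avail[A=43 B=20 C=55 D=35] open={R2}
Step 6: commit R2 -> on_hand[A=43 B=20 C=55 D=35] avail[A=43 B=20 C=55 D=35] open={}
Step 7: reserve R4 D 4 -> on_hand[A=43 B=20 C=55 D=35] avail[A=43 B=20 C=55 D=31] open={R4}
Step 8: reserve R5 B 8 -> on_hand[A=43 B=20 C=55 D=35] avail[A=43 B=12 C=55 D=31] open={R4,R5}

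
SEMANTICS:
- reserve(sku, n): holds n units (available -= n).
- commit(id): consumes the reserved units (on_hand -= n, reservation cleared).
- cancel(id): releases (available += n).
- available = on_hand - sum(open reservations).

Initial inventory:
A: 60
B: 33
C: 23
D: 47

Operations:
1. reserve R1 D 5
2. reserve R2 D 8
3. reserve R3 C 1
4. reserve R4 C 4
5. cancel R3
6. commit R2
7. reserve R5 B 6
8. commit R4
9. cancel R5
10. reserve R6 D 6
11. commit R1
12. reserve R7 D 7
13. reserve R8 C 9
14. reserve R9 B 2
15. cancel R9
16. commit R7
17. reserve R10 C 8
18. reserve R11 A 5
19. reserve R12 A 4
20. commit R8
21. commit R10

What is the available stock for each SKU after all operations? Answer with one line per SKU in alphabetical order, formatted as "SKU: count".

Answer: A: 51
B: 33
C: 2
D: 21

Derivation:
Step 1: reserve R1 D 5 -> on_hand[A=60 B=33 C=23 D=47] avail[A=60 B=33 C=23 D=42] open={R1}
Step 2: reserve R2 D 8 -> on_hand[A=60 B=33 C=23 D=47] avail[A=60 B=33 C=23 D=34] open={R1,R2}
Step 3: reserve R3 C 1 -> on_hand[A=60 B=33 C=23 D=47] avail[A=60 B=33 C=22 D=34] open={R1,R2,R3}
Step 4: reserve R4 C 4 -> on_hand[A=60 B=33 C=23 D=47] avail[A=60 B=33 C=18 D=34] open={R1,R2,R3,R4}
Step 5: cancel R3 -> on_hand[A=60 B=33 C=23 D=47] avail[A=60 B=33 C=19 D=34] open={R1,R2,R4}
Step 6: commit R2 -> on_hand[A=60 B=33 C=23 D=39] avail[A=60 B=33 C=19 D=34] open={R1,R4}
Step 7: reserve R5 B 6 -> on_hand[A=60 B=33 C=23 D=39] avail[A=60 B=27 C=19 D=34] open={R1,R4,R5}
Step 8: commit R4 -> on_hand[A=60 B=33 C=19 D=39] avail[A=60 B=27 C=19 D=34] open={R1,R5}
Step 9: cancel R5 -> on_hand[A=60 B=33 C=19 D=39] avail[A=60 B=33 C=19 D=34] open={R1}
Step 10: reserve R6 D 6 -> on_hand[A=60 B=33 C=19 D=39] avail[A=60 B=33 C=19 D=28] open={R1,R6}
Step 11: commit R1 -> on_hand[A=60 B=33 C=19 D=34] avail[A=60 B=33 C=19 D=28] open={R6}
Step 12: reserve R7 D 7 -> on_hand[A=60 B=33 C=19 D=34] avail[A=60 B=33 C=19 D=21] open={R6,R7}
Step 13: reserve R8 C 9 -> on_hand[A=60 B=33 C=19 D=34] avail[A=60 B=33 C=10 D=21] open={R6,R7,R8}
Step 14: reserve R9 B 2 -> on_hand[A=60 B=33 C=19 D=34] avail[A=60 B=31 C=10 D=21] open={R6,R7,R8,R9}
Step 15: cancel R9 -> on_hand[A=60 B=33 C=19 D=34] avail[A=60 B=33 C=10 D=21] open={R6,R7,R8}
Step 16: commit R7 -> on_hand[A=60 B=33 C=19 D=27] avail[A=60 B=33 C=10 D=21] open={R6,R8}
Step 17: reserve R10 C 8 -> on_hand[A=60 B=33 C=19 D=27] avail[A=60 B=33 C=2 D=21] open={R10,R6,R8}
Step 18: reserve R11 A 5 -> on_hand[A=60 B=33 C=19 D=27] avail[A=55 B=33 C=2 D=21] open={R10,R11,R6,R8}
Step 19: reserve R12 A 4 -> on_hand[A=60 B=33 C=19 D=27] avail[A=51 B=33 C=2 D=21] open={R10,R11,R12,R6,R8}
Step 20: commit R8 -> on_hand[A=60 B=33 C=10 D=27] avail[A=51 B=33 C=2 D=21] open={R10,R11,R12,R6}
Step 21: commit R10 -> on_hand[A=60 B=33 C=2 D=27] avail[A=51 B=33 C=2 D=21] open={R11,R12,R6}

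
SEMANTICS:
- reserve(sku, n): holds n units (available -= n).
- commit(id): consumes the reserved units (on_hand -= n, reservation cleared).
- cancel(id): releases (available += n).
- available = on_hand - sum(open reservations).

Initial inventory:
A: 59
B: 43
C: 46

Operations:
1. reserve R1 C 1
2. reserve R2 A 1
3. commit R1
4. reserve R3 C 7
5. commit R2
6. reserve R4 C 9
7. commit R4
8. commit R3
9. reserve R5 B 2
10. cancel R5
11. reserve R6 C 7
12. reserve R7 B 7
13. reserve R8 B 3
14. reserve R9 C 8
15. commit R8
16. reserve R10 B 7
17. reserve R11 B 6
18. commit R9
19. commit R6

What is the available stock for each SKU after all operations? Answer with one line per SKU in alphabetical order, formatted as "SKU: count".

Step 1: reserve R1 C 1 -> on_hand[A=59 B=43 C=46] avail[A=59 B=43 C=45] open={R1}
Step 2: reserve R2 A 1 -> on_hand[A=59 B=43 C=46] avail[A=58 B=43 C=45] open={R1,R2}
Step 3: commit R1 -> on_hand[A=59 B=43 C=45] avail[A=58 B=43 C=45] open={R2}
Step 4: reserve R3 C 7 -> on_hand[A=59 B=43 C=45] avail[A=58 B=43 C=38] open={R2,R3}
Step 5: commit R2 -> on_hand[A=58 B=43 C=45] avail[A=58 B=43 C=38] open={R3}
Step 6: reserve R4 C 9 -> on_hand[A=58 B=43 C=45] avail[A=58 B=43 C=29] open={R3,R4}
Step 7: commit R4 -> on_hand[A=58 B=43 C=36] avail[A=58 B=43 C=29] open={R3}
Step 8: commit R3 -> on_hand[A=58 B=43 C=29] avail[A=58 B=43 C=29] open={}
Step 9: reserve R5 B 2 -> on_hand[A=58 B=43 C=29] avail[A=58 B=41 C=29] open={R5}
Step 10: cancel R5 -> on_hand[A=58 B=43 C=29] avail[A=58 B=43 C=29] open={}
Step 11: reserve R6 C 7 -> on_hand[A=58 B=43 C=29] avail[A=58 B=43 C=22] open={R6}
Step 12: reserve R7 B 7 -> on_hand[A=58 B=43 C=29] avail[A=58 B=36 C=22] open={R6,R7}
Step 13: reserve R8 B 3 -> on_hand[A=58 B=43 C=29] avail[A=58 B=33 C=22] open={R6,R7,R8}
Step 14: reserve R9 C 8 -> on_hand[A=58 B=43 C=29] avail[A=58 B=33 C=14] open={R6,R7,R8,R9}
Step 15: commit R8 -> on_hand[A=58 B=40 C=29] avail[A=58 B=33 C=14] open={R6,R7,R9}
Step 16: reserve R10 B 7 -> on_hand[A=58 B=40 C=29] avail[A=58 B=26 C=14] open={R10,R6,R7,R9}
Step 17: reserve R11 B 6 -> on_hand[A=58 B=40 C=29] avail[A=58 B=20 C=14] open={R10,R11,R6,R7,R9}
Step 18: commit R9 -> on_hand[A=58 B=40 C=21] avail[A=58 B=20 C=14] open={R10,R11,R6,R7}
Step 19: commit R6 -> on_hand[A=58 B=40 C=14] avail[A=58 B=20 C=14] open={R10,R11,R7}

Answer: A: 58
B: 20
C: 14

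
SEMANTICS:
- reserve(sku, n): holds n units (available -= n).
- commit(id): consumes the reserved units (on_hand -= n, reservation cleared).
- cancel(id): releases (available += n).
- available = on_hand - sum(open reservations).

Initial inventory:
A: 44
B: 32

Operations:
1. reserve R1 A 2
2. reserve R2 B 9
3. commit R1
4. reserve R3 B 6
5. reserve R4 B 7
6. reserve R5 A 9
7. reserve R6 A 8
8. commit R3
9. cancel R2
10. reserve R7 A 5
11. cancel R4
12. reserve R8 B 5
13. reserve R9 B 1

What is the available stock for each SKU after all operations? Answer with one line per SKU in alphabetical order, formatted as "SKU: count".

Answer: A: 20
B: 20

Derivation:
Step 1: reserve R1 A 2 -> on_hand[A=44 B=32] avail[A=42 B=32] open={R1}
Step 2: reserve R2 B 9 -> on_hand[A=44 B=32] avail[A=42 B=23] open={R1,R2}
Step 3: commit R1 -> on_hand[A=42 B=32] avail[A=42 B=23] open={R2}
Step 4: reserve R3 B 6 -> on_hand[A=42 B=32] avail[A=42 B=17] open={R2,R3}
Step 5: reserve R4 B 7 -> on_hand[A=42 B=32] avail[A=42 B=10] open={R2,R3,R4}
Step 6: reserve R5 A 9 -> on_hand[A=42 B=32] avail[A=33 B=10] open={R2,R3,R4,R5}
Step 7: reserve R6 A 8 -> on_hand[A=42 B=32] avail[A=25 B=10] open={R2,R3,R4,R5,R6}
Step 8: commit R3 -> on_hand[A=42 B=26] avail[A=25 B=10] open={R2,R4,R5,R6}
Step 9: cancel R2 -> on_hand[A=42 B=26] avail[A=25 B=19] open={R4,R5,R6}
Step 10: reserve R7 A 5 -> on_hand[A=42 B=26] avail[A=20 B=19] open={R4,R5,R6,R7}
Step 11: cancel R4 -> on_hand[A=42 B=26] avail[A=20 B=26] open={R5,R6,R7}
Step 12: reserve R8 B 5 -> on_hand[A=42 B=26] avail[A=20 B=21] open={R5,R6,R7,R8}
Step 13: reserve R9 B 1 -> on_hand[A=42 B=26] avail[A=20 B=20] open={R5,R6,R7,R8,R9}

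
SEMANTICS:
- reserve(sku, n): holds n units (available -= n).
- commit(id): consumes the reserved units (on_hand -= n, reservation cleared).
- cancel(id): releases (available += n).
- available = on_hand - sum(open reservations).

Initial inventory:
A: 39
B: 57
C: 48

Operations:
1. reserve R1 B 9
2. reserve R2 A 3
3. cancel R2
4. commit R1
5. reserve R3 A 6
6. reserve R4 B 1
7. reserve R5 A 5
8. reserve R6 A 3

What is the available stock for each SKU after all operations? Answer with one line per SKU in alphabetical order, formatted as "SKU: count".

Answer: A: 25
B: 47
C: 48

Derivation:
Step 1: reserve R1 B 9 -> on_hand[A=39 B=57 C=48] avail[A=39 B=48 C=48] open={R1}
Step 2: reserve R2 A 3 -> on_hand[A=39 B=57 C=48] avail[A=36 B=48 C=48] open={R1,R2}
Step 3: cancel R2 -> on_hand[A=39 B=57 C=48] avail[A=39 B=48 C=48] open={R1}
Step 4: commit R1 -> on_hand[A=39 B=48 C=48] avail[A=39 B=48 C=48] open={}
Step 5: reserve R3 A 6 -> on_hand[A=39 B=48 C=48] avail[A=33 B=48 C=48] open={R3}
Step 6: reserve R4 B 1 -> on_hand[A=39 B=48 C=48] avail[A=33 B=47 C=48] open={R3,R4}
Step 7: reserve R5 A 5 -> on_hand[A=39 B=48 C=48] avail[A=28 B=47 C=48] open={R3,R4,R5}
Step 8: reserve R6 A 3 -> on_hand[A=39 B=48 C=48] avail[A=25 B=47 C=48] open={R3,R4,R5,R6}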